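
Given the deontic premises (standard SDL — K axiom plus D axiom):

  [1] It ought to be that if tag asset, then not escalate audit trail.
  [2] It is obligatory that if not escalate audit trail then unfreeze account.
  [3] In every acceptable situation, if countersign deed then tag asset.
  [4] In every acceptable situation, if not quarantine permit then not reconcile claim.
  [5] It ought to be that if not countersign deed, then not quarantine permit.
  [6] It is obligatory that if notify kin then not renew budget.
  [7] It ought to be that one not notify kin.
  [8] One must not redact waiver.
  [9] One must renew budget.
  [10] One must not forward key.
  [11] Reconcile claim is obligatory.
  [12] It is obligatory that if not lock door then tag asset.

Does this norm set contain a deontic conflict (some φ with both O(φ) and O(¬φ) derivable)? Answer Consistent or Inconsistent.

Consistent

Premise 6 is O(notify_kin → ¬renew_budget), but O(notify_kin) is not derivable from the premises, so it does not yield O(¬renew_budget).
So O(¬renew_budget) is not derivable, and the apparent clash with O(renew_budget) does not arise.
A world satisfying every obligation exists (e.g. countersign_deed=true, escalate_audit_trail=false, forward_key=false, lock_door=false, notify_kin=false, quarantine_permit=true, reconcile_claim=true, redact_waiver=false, renew_budget=true, tag_asset=true, unfreeze_account=true); no atom is both obligatory and forbidden, so the set is consistent.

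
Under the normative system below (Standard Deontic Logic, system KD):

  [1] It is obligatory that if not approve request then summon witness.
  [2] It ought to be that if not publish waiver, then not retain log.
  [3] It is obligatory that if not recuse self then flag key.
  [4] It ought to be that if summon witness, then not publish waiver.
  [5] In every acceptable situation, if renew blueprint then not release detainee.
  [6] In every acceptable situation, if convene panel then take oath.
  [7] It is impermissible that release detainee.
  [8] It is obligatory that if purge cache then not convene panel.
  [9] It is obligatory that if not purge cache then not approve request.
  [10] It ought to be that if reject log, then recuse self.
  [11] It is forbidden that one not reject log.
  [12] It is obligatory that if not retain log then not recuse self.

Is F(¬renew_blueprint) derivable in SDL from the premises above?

No

Premise 5 is O(renew_blueprint → ¬release_detainee); even if O(¬release_detainee) held, inferring O(renew_blueprint) would be affirming the consequent — invalid.
No other premise forces O(renew_blueprint). An ideal world satisfying every premise can still have ¬renew_blueprint true, so F(¬renew_blueprint) is not derivable.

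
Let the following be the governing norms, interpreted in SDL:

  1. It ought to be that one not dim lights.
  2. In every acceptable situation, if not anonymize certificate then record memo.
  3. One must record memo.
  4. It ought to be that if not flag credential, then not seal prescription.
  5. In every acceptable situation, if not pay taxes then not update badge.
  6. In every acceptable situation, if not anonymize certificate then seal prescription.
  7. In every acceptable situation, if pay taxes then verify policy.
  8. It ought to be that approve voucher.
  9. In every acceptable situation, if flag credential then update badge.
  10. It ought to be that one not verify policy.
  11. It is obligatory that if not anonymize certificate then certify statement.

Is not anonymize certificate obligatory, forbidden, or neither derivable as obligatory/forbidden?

From premise 10 we have O(¬verify_policy).
The contrapositive of premise 7 (O(pay_taxes → verify_policy)) is O(¬verify_policy → ¬pay_taxes), and O(¬verify_policy) is already established, so O(¬pay_taxes).
Applying K to premise 5 (O(¬pay_taxes → ¬update_badge)) and O(¬pay_taxes) yields O(¬update_badge).
Premise 9, O(flag_credential → update_badge), contraposes to O(¬update_badge → ¬flag_credential); with O(¬update_badge) we get O(¬flag_credential).
Applying K to premise 4 (O(¬flag_credential → ¬seal_prescription)) and O(¬flag_credential) yields O(¬seal_prescription).
The contrapositive of premise 6 (O(¬anonymize_certificate → seal_prescription)) is O(¬seal_prescription → anonymize_certificate), and O(¬seal_prescription) is already established, so O(anonymize_certificate).
Premises 1, 2, 3, 8, 11 do not contribute to this derivation.
Thus O(anonymize_certificate), which is F(¬anonymize_certificate): ¬anonymize_certificate is forbidden.

Forbidden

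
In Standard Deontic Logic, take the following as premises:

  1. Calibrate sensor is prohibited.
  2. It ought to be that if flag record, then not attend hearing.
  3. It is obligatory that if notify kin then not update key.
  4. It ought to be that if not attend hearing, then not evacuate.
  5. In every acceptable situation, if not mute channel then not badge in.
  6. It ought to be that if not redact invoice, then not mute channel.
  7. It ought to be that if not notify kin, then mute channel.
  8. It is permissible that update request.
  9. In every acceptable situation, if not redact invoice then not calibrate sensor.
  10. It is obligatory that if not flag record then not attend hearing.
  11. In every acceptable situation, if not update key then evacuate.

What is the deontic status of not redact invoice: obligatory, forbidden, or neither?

Forbidden

By case analysis on flag_record: premise 2 gives O(flag_record → ¬attend_hearing) and premise 10 gives O(¬flag_record → ¬attend_hearing), so O(¬attend_hearing) either way.
From O(¬attend_hearing) and premise 4, O(¬attend_hearing → ¬evacuate), we obtain O(¬evacuate).
Premise 11 is O(¬update_key → evacuate); contrapositively O(¬evacuate → update_key). Since O(¬evacuate) holds, K gives O(update_key).
Premise 3 is O(notify_kin → ¬update_key); contrapositively O(update_key → ¬notify_kin). Since O(update_key) holds, K gives O(¬notify_kin).
Applying K to premise 7 (O(¬notify_kin → mute_channel)) and O(¬notify_kin) yields O(mute_channel).
The contrapositive of premise 6 (O(¬redact_invoice → ¬mute_channel)) is O(mute_channel → redact_invoice), and O(mute_channel) is already established, so O(redact_invoice).
Premises 1, 5, 8, 9 do not contribute to this derivation.
Thus O(redact_invoice), which is F(¬redact_invoice): ¬redact_invoice is forbidden.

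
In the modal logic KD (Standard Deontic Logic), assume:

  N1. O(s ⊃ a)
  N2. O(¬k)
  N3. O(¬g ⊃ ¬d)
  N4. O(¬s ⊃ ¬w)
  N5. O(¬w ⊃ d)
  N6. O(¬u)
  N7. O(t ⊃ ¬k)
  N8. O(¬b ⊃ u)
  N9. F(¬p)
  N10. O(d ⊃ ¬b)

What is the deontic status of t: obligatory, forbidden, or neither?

Premise 7 is O(t ⊃ ¬k); even if O(¬k) held, inferring O(t) would be affirming the consequent — invalid.
No premise or chain of K-axiom applications forces O(t), and none forces O(¬t). So t is neither obligatory nor forbidden under these norms.

Neither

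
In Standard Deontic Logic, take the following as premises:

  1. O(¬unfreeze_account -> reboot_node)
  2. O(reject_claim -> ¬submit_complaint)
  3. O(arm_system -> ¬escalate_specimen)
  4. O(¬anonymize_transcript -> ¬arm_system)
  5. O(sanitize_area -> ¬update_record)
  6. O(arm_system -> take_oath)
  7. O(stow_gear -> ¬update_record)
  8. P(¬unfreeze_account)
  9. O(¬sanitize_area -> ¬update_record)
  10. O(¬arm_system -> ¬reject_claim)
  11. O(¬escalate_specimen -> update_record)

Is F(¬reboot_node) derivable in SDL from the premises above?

No

Premise 1 is O(¬unfreeze_account -> reboot_node), but O(¬unfreeze_account) is not derivable from the premises (the permission P(¬unfreeze_account) asserts only ¬O(unfreeze_account), not O(¬unfreeze_account)), so it does not yield O(reboot_node).
No other premise forces O(reboot_node). An ideal world satisfying every premise can still have ¬reboot_node true, so F(¬reboot_node) is not derivable.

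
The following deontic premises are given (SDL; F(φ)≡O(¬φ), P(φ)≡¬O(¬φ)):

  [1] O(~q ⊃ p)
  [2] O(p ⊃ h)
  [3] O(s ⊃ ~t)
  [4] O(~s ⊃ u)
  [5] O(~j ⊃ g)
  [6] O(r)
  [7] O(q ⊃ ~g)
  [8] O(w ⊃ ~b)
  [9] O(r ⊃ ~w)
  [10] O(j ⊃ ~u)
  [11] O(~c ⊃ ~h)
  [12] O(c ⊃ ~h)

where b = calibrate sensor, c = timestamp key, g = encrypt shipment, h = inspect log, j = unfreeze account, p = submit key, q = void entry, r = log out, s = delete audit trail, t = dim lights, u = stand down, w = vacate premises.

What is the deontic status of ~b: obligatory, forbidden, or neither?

Neither

Premise 8 is O(w ⊃ ~b), but O(w) is not derivable from the premises, so it does not yield O(~b).
No premise or chain of K-axiom applications forces O(~b), and none forces O(b). So ~b is neither obligatory nor forbidden under these norms.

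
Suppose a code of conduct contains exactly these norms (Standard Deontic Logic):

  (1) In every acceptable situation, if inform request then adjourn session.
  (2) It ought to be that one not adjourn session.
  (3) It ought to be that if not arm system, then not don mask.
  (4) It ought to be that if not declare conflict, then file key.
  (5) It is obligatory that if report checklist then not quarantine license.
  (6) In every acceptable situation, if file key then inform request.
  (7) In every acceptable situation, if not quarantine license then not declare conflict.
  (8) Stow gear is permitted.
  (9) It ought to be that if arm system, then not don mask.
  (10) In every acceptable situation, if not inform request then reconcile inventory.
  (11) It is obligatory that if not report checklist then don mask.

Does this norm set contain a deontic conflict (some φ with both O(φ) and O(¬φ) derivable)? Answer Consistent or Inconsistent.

Inconsistent

Premises 3 and 9 cover both cases: O(¬arm_system → ¬don_mask) and O(arm_system → ¬don_mask). Since ¬arm_system ∨ arm_system is a tautology, O(¬don_mask) follows.
Premise 11, O(¬report_checklist → don_mask), contraposes to O(¬don_mask → report_checklist); with O(¬don_mask) we get O(report_checklist).
Applying K to premise 5 (O(report_checklist → ¬quarantine_license)) and O(report_checklist) yields O(¬quarantine_license).
From O(¬quarantine_license) and premise 7, O(¬quarantine_license → ¬declare_conflict), we obtain O(¬declare_conflict).
Premise 4 is O(¬declare_conflict → file_key); since O(¬declare_conflict), deontic closure gives O(file_key).
Applying K to premise 6 (O(file_key → inform_request)) and O(file_key) yields O(inform_request).
With premise 1, O(inform_request → adjourn_session), the K-axiom yields O(adjourn_session).
But premise 2 directly asserts O(¬adjourn_session).
We now have both O(adjourn_session) and O(¬adjourn_session) — adjourn_session is simultaneously obligatory and forbidden, violating the D-axiom.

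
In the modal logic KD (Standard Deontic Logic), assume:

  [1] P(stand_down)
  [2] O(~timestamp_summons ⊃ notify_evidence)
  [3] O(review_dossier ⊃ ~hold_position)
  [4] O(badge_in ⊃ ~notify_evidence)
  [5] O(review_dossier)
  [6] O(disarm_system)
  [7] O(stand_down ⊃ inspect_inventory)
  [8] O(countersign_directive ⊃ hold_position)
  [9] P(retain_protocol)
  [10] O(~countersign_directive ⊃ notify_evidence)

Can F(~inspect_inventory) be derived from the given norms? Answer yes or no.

No

Premise 7 is O(stand_down ⊃ inspect_inventory), but O(stand_down) is not derivable from the premises (the permission P(stand_down) asserts only ~O(~stand_down), not O(stand_down)), so it does not yield O(inspect_inventory).
No other premise forces O(inspect_inventory). An ideal world satisfying every premise can still have ~inspect_inventory true, so F(~inspect_inventory) is not derivable.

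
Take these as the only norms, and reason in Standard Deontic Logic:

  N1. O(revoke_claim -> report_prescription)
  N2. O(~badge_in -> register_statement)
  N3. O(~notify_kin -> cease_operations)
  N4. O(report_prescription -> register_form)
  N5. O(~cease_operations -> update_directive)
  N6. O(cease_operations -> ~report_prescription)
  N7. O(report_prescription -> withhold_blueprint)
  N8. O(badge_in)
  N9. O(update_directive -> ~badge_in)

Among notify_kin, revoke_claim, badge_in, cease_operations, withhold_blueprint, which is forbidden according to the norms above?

revoke_claim

Premise 8 states O(badge_in) outright.
Premise 9, O(update_directive -> ~badge_in), contraposes to O(badge_in -> ~update_directive); with O(badge_in) we get O(~update_directive).
Premise 5, O(~cease_operations -> update_directive), contraposes to O(~update_directive -> cease_operations); with O(~update_directive) we get O(cease_operations).
With premise 6, O(cease_operations -> ~report_prescription), the K-axiom yields O(~report_prescription).
Premise 1, O(revoke_claim -> report_prescription), contraposes to O(~report_prescription -> ~revoke_claim); with O(~report_prescription) we get O(~revoke_claim).
So O(~revoke_claim) holds, i.e. revoke_claim is forbidden. None of the other listed options is forbidden under the premises.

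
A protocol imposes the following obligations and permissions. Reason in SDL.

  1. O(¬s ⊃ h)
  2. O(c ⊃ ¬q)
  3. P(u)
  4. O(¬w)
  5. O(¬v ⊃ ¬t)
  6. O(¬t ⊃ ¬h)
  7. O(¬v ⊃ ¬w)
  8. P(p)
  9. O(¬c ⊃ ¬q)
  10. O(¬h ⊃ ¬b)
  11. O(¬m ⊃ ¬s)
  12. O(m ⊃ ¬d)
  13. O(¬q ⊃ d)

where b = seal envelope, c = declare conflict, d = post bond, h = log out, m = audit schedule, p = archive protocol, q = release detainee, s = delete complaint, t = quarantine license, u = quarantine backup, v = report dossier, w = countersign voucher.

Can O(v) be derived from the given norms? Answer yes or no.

Premises 2 and 9 cover both cases: O(c ⊃ ¬q) and O(¬c ⊃ ¬q). Since c ∨ ¬c is a tautology, O(¬q) follows.
Applying K to premise 13 (O(¬q ⊃ d)) and O(¬q) yields O(d).
The contrapositive of premise 12 (O(m ⊃ ¬d)) is O(d ⊃ ¬m), and O(d) is already established, so O(¬m).
Premise 11 is O(¬m ⊃ ¬s); since O(¬m), deontic closure gives O(¬s).
Applying K to premise 1 (O(¬s ⊃ h)) and O(¬s) yields O(h).
Premise 6, O(¬t ⊃ ¬h), contraposes to O(h ⊃ t); with O(h) we get O(t).
The contrapositive of premise 5 (O(¬v ⊃ ¬t)) is O(t ⊃ v), and O(t) is already established, so O(v).
Premises 3, 4, 7, 8, 10 do not contribute to this derivation.
So O(v) follows.

Yes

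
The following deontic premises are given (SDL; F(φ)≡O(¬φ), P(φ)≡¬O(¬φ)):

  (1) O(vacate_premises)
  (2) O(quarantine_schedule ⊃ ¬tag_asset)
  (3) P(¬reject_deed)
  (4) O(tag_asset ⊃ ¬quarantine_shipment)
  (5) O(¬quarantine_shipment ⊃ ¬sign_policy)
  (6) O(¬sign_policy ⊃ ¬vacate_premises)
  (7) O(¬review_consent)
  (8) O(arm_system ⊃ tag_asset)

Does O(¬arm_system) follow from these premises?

Premise 1 gives O(vacate_premises).
The contrapositive of premise 6 (O(¬sign_policy ⊃ ¬vacate_premises)) is O(vacate_premises ⊃ sign_policy), and O(vacate_premises) is already established, so O(sign_policy).
Premise 5, O(¬quarantine_shipment ⊃ ¬sign_policy), contraposes to O(sign_policy ⊃ quarantine_shipment); with O(sign_policy) we get O(quarantine_shipment).
The contrapositive of premise 4 (O(tag_asset ⊃ ¬quarantine_shipment)) is O(quarantine_shipment ⊃ ¬tag_asset), and O(quarantine_shipment) is already established, so O(¬tag_asset).
Premise 8 is O(arm_system ⊃ tag_asset); contrapositively O(¬tag_asset ⊃ ¬arm_system). Since O(¬tag_asset) holds, K gives O(¬arm_system).
Premises 2, 3, 7 do not contribute to this derivation.
So O(¬arm_system) follows.

Yes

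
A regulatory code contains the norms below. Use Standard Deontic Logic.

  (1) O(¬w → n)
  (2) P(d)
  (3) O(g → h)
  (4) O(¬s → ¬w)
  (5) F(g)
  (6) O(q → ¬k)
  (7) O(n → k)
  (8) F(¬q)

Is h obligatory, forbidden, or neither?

Premise 3 is O(g → h), but O(g) is not derivable from the premises, so it does not yield O(h).
No premise or chain of K-axiom applications forces O(h), and none forces O(¬h). So h is neither obligatory nor forbidden under these norms.

Neither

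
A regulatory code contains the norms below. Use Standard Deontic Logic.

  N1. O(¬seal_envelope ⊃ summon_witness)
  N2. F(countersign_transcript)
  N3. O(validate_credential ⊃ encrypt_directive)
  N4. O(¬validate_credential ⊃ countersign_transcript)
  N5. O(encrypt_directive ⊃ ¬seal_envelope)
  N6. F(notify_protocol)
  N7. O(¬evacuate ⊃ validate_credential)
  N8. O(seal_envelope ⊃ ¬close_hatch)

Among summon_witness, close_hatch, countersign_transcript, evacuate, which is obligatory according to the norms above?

summon_witness

Premise 2, F(countersign_transcript), is equivalent to O(¬countersign_transcript).
Premise 4, O(¬validate_credential ⊃ countersign_transcript), contraposes to O(¬countersign_transcript ⊃ validate_credential); with O(¬countersign_transcript) we get O(validate_credential).
From O(validate_credential) and premise 3, O(validate_credential ⊃ encrypt_directive), we obtain O(encrypt_directive).
Applying K to premise 5 (O(encrypt_directive ⊃ ¬seal_envelope)) and O(encrypt_directive) yields O(¬seal_envelope).
With premise 1, O(¬seal_envelope ⊃ summon_witness), the K-axiom yields O(summon_witness).
So O(summon_witness) holds — summon_witness is obligatory. None of the other listed options is made obligatory by any chain of premises.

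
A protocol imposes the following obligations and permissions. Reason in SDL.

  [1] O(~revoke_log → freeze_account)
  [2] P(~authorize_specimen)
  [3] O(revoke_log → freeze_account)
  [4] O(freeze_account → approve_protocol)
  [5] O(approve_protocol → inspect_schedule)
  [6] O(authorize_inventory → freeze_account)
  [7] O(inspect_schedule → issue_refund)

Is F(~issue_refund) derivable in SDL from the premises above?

Yes

Premises 1 and 3 are O(~revoke_log → freeze_account) and O(revoke_log → freeze_account); every ideal world satisfies ~revoke_log or revoke_log, so in either case freeze_account holds — hence O(freeze_account).
Applying K to premise 4 (O(freeze_account → approve_protocol)) and O(freeze_account) yields O(approve_protocol).
Applying K to premise 5 (O(approve_protocol → inspect_schedule)) and O(approve_protocol) yields O(inspect_schedule).
From O(inspect_schedule) and premise 7, O(inspect_schedule → issue_refund), we obtain O(issue_refund).
Premises 2, 6 do not contribute to this derivation.
So O(issue_refund) holds, i.e. F(~issue_refund). The claim follows.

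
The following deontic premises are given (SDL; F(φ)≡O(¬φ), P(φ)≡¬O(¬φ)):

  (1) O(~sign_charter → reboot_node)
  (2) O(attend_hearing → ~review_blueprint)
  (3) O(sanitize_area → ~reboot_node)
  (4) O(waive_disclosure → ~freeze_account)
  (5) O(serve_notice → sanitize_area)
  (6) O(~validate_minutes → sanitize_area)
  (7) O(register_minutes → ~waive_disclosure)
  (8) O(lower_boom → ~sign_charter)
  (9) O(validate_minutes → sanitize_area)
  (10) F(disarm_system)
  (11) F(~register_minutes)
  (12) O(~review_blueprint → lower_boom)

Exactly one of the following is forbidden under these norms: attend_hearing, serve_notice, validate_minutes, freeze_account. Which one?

attend_hearing

By case analysis on validate_minutes: premise 9 gives O(validate_minutes → sanitize_area) and premise 6 gives O(~validate_minutes → sanitize_area), so O(sanitize_area) either way.
Premise 3 is O(sanitize_area → ~reboot_node); since O(sanitize_area), deontic closure gives O(~reboot_node).
Premise 1, O(~sign_charter → reboot_node), contraposes to O(~reboot_node → sign_charter); with O(~reboot_node) we get O(sign_charter).
Premise 8, O(lower_boom → ~sign_charter), contraposes to O(sign_charter → ~lower_boom); with O(sign_charter) we get O(~lower_boom).
Premise 12 is O(~review_blueprint → lower_boom); contrapositively O(~lower_boom → review_blueprint). Since O(~lower_boom) holds, K gives O(review_blueprint).
Premise 2 is O(attend_hearing → ~review_blueprint); contrapositively O(review_blueprint → ~attend_hearing). Since O(review_blueprint) holds, K gives O(~attend_hearing).
So O(~attend_hearing) holds, i.e. attend_hearing is forbidden. None of the other listed options is forbidden under the premises.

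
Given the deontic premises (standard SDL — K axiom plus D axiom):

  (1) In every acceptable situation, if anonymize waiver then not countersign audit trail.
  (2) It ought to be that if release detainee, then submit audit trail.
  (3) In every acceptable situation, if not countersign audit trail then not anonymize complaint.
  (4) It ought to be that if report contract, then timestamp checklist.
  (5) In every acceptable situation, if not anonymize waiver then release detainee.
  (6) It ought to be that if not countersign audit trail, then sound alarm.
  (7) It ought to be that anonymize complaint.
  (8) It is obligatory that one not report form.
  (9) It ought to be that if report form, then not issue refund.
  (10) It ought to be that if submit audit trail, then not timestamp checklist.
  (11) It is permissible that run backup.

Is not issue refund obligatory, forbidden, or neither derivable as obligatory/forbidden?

Premise 9 is O(report_form → ¬issue_refund), but O(report_form) is not derivable from the premises, so it does not yield O(¬issue_refund).
No premise or chain of K-axiom applications forces O(¬issue_refund), and none forces O(issue_refund). So ¬issue_refund is neither obligatory nor forbidden under these norms.

Neither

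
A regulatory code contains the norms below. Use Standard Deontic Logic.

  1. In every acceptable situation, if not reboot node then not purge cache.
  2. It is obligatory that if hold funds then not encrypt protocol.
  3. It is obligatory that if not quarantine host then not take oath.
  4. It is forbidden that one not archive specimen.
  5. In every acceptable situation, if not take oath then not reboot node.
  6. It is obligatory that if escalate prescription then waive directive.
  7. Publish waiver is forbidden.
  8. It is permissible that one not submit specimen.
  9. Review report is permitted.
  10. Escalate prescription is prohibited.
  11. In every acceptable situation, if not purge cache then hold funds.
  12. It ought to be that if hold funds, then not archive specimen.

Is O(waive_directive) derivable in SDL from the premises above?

No

Premise 6 is O(escalate_prescription → waive_directive), but O(escalate_prescription) is not derivable from the premises, so it does not yield O(waive_directive).
No other premise forces O(waive_directive). An ideal world satisfying every premise can still have waive_directive false, so O(waive_directive) is not derivable.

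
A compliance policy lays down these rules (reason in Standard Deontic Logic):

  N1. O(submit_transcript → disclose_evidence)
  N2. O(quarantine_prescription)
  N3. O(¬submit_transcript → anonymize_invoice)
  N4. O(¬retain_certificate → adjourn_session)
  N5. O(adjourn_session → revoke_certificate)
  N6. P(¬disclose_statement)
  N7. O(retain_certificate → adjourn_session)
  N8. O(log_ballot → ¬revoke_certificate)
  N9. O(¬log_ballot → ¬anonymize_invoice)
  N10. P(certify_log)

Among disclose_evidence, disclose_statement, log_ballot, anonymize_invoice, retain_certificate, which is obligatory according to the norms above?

disclose_evidence

Premises 4 and 7 are O(¬retain_certificate → adjourn_session) and O(retain_certificate → adjourn_session); every ideal world satisfies ¬retain_certificate or retain_certificate, so in either case adjourn_session holds — hence O(adjourn_session).
From O(adjourn_session) and premise 5, O(adjourn_session → revoke_certificate), we obtain O(revoke_certificate).
Premise 8, O(log_ballot → ¬revoke_certificate), contraposes to O(revoke_certificate → ¬log_ballot); with O(revoke_certificate) we get O(¬log_ballot).
Applying K to premise 9 (O(¬log_ballot → ¬anonymize_invoice)) and O(¬log_ballot) yields O(¬anonymize_invoice).
Premise 3 is O(¬submit_transcript → anonymize_invoice); contrapositively O(¬anonymize_invoice → submit_transcript). Since O(¬anonymize_invoice) holds, K gives O(submit_transcript).
With premise 1, O(submit_transcript → disclose_evidence), the K-axiom yields O(disclose_evidence).
So O(disclose_evidence) holds — disclose_evidence is obligatory. None of the other listed options is made obligatory by any chain of premises.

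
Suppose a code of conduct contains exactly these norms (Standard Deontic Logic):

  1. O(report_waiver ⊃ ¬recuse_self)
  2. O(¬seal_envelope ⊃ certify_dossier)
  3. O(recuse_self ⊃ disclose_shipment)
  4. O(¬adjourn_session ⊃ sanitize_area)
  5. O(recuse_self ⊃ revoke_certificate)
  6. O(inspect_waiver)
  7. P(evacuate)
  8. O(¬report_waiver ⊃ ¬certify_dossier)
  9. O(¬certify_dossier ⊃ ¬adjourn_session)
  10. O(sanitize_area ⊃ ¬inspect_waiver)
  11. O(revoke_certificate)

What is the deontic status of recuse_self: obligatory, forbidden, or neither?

Forbidden

Premise 6 states O(inspect_waiver) outright.
Premise 10 is O(sanitize_area ⊃ ¬inspect_waiver); contrapositively O(inspect_waiver ⊃ ¬sanitize_area). Since O(inspect_waiver) holds, K gives O(¬sanitize_area).
Premise 4 is O(¬adjourn_session ⊃ sanitize_area); contrapositively O(¬sanitize_area ⊃ adjourn_session). Since O(¬sanitize_area) holds, K gives O(adjourn_session).
The contrapositive of premise 9 (O(¬certify_dossier ⊃ ¬adjourn_session)) is O(adjourn_session ⊃ certify_dossier), and O(adjourn_session) is already established, so O(certify_dossier).
Premise 8 is O(¬report_waiver ⊃ ¬certify_dossier); contrapositively O(certify_dossier ⊃ report_waiver). Since O(certify_dossier) holds, K gives O(report_waiver).
From O(report_waiver) and premise 1, O(report_waiver ⊃ ¬recuse_self), we obtain O(¬recuse_self).
Premises 2, 3, 5, 7, 11 do not contribute to this derivation.
Thus O(¬recuse_self), which is F(recuse_self): recuse_self is forbidden.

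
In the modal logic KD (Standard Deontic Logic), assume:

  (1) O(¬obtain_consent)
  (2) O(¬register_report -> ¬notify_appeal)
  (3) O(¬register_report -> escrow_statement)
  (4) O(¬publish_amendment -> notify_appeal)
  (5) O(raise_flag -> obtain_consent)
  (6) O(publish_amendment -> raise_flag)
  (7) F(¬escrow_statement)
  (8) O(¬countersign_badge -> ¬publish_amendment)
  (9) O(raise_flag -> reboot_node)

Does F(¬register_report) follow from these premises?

Yes

Premise 1 gives O(¬obtain_consent).
The contrapositive of premise 5 (O(raise_flag -> obtain_consent)) is O(¬obtain_consent -> ¬raise_flag), and O(¬obtain_consent) is already established, so O(¬raise_flag).
The contrapositive of premise 6 (O(publish_amendment -> raise_flag)) is O(¬raise_flag -> ¬publish_amendment), and O(¬raise_flag) is already established, so O(¬publish_amendment).
From O(¬publish_amendment) and premise 4, O(¬publish_amendment -> notify_appeal), we obtain O(notify_appeal).
Premise 2 is O(¬register_report -> ¬notify_appeal); contrapositively O(notify_appeal -> register_report). Since O(notify_appeal) holds, K gives O(register_report).
Premises 3, 7, 8, 9 do not contribute to this derivation.
So O(register_report) holds, i.e. F(¬register_report). The claim follows.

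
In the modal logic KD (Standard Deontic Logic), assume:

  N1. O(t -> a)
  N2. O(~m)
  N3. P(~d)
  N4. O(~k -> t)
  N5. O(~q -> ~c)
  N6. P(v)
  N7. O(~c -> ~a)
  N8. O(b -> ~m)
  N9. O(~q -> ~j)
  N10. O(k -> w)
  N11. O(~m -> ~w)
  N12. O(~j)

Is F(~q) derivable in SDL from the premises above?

Premise 2 states O(~m) outright.
With premise 11, O(~m -> ~w), the K-axiom yields O(~w).
Premise 10 is O(k -> w); contrapositively O(~w -> ~k). Since O(~w) holds, K gives O(~k).
From O(~k) and premise 4, O(~k -> t), we obtain O(t).
With premise 1, O(t -> a), the K-axiom yields O(a).
The contrapositive of premise 7 (O(~c -> ~a)) is O(a -> c), and O(a) is already established, so O(c).
The contrapositive of premise 5 (O(~q -> ~c)) is O(c -> q), and O(c) is already established, so O(q).
Premises 3, 6, 8, 9, 12 do not contribute to this derivation.
So O(q) holds, i.e. F(~q). The claim follows.

Yes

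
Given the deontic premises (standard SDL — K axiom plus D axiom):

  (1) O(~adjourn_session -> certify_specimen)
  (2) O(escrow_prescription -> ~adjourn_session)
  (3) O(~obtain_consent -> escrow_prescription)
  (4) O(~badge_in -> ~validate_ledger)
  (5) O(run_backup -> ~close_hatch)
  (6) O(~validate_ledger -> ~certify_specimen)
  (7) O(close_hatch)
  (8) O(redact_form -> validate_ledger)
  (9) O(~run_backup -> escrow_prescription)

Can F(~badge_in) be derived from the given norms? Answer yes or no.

Yes

Premise 7 states O(close_hatch) outright.
The contrapositive of premise 5 (O(run_backup -> ~close_hatch)) is O(close_hatch -> ~run_backup), and O(close_hatch) is already established, so O(~run_backup).
Applying K to premise 9 (O(~run_backup -> escrow_prescription)) and O(~run_backup) yields O(escrow_prescription).
Premise 2 is O(escrow_prescription -> ~adjourn_session); since O(escrow_prescription), deontic closure gives O(~adjourn_session).
Applying K to premise 1 (O(~adjourn_session -> certify_specimen)) and O(~adjourn_session) yields O(certify_specimen).
Premise 6 is O(~validate_ledger -> ~certify_specimen); contrapositively O(certify_specimen -> validate_ledger). Since O(certify_specimen) holds, K gives O(validate_ledger).
Premise 4, O(~badge_in -> ~validate_ledger), contraposes to O(validate_ledger -> badge_in); with O(validate_ledger) we get O(badge_in).
Premises 3, 8 do not contribute to this derivation.
So O(badge_in) holds, i.e. F(~badge_in). The claim follows.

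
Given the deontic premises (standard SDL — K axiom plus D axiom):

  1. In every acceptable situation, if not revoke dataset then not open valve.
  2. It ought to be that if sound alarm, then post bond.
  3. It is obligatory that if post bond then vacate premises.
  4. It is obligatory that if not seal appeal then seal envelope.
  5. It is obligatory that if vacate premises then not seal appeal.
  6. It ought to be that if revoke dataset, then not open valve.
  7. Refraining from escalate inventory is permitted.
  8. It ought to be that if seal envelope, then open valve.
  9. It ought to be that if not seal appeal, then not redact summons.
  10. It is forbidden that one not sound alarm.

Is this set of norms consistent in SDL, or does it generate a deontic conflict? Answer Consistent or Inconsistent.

By case analysis on revoke_dataset: premise 6 gives O(revoke_dataset → ¬open_valve) and premise 1 gives O(¬revoke_dataset → ¬open_valve), so O(¬open_valve) either way.
The contrapositive of premise 8 (O(seal_envelope → open_valve)) is O(¬open_valve → ¬seal_envelope), and O(¬open_valve) is already established, so O(¬seal_envelope).
Premise 4, O(¬seal_appeal → seal_envelope), contraposes to O(¬seal_envelope → seal_appeal); with O(¬seal_envelope) we get O(seal_appeal).
Premise 5, O(vacate_premises → ¬seal_appeal), contraposes to O(seal_appeal → ¬vacate_premises); with O(seal_appeal) we get O(¬vacate_premises).
Premise 3 is O(post_bond → vacate_premises); contrapositively O(¬vacate_premises → ¬post_bond). Since O(¬vacate_premises) holds, K gives O(¬post_bond).
Premise 2 is O(sound_alarm → post_bond); contrapositively O(¬post_bond → ¬sound_alarm). Since O(¬post_bond) holds, K gives O(¬sound_alarm).
However, F(¬sound_alarm) at premise 10 amounts to O(sound_alarm).
We now have both O(¬sound_alarm) and O(sound_alarm) — sound_alarm is simultaneously obligatory and forbidden, violating the D-axiom.

Inconsistent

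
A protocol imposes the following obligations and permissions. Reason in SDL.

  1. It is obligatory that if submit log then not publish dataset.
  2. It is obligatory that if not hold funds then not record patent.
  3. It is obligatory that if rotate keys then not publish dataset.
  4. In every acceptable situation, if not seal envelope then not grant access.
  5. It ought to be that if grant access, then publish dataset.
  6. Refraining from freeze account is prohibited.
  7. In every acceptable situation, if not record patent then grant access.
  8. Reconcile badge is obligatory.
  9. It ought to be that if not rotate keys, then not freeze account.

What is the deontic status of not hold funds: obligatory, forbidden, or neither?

Forbidden

F(¬freeze_account) at premise 6 means O(freeze_account).
Premise 9 is O(¬rotate_keys → ¬freeze_account); contrapositively O(freeze_account → rotate_keys). Since O(freeze_account) holds, K gives O(rotate_keys).
With premise 3, O(rotate_keys → ¬publish_dataset), the K-axiom yields O(¬publish_dataset).
Premise 5 is O(grant_access → publish_dataset); contrapositively O(¬publish_dataset → ¬grant_access). Since O(¬publish_dataset) holds, K gives O(¬grant_access).
The contrapositive of premise 7 (O(¬record_patent → grant_access)) is O(¬grant_access → record_patent), and O(¬grant_access) is already established, so O(record_patent).
Premise 2, O(¬hold_funds → ¬record_patent), contraposes to O(record_patent → hold_funds); with O(record_patent) we get O(hold_funds).
Premises 1, 4, 8 do not contribute to this derivation.
Thus O(hold_funds), which is F(¬hold_funds): ¬hold_funds is forbidden.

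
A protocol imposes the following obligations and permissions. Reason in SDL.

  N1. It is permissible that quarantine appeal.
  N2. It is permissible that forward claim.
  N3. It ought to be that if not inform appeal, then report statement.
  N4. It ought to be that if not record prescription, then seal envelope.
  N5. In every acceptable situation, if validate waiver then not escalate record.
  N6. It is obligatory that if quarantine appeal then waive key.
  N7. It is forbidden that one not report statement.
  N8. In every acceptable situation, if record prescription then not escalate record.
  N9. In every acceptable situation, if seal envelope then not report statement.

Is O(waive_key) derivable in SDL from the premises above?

No

Premise 6 is O(quarantine_appeal → waive_key), but O(quarantine_appeal) is not derivable from the premises (the permission P(quarantine_appeal) asserts only ¬O(¬quarantine_appeal), not O(quarantine_appeal)), so it does not yield O(waive_key).
No other premise forces O(waive_key). An ideal world satisfying every premise can still have waive_key false, so O(waive_key) is not derivable.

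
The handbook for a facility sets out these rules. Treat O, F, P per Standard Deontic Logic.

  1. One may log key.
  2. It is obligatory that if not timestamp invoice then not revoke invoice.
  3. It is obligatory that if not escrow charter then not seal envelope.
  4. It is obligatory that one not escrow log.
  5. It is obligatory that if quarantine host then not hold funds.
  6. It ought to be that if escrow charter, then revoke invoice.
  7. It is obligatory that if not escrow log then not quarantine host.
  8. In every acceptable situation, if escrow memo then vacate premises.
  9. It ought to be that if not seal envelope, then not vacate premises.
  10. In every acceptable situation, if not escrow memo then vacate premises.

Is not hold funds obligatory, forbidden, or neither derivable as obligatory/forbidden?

Premise 5 is O(quarantine_host → ¬hold_funds), but O(quarantine_host) is not derivable from the premises, so it does not yield O(¬hold_funds).
No premise or chain of K-axiom applications forces O(¬hold_funds), and none forces O(hold_funds). So ¬hold_funds is neither obligatory nor forbidden under these norms.

Neither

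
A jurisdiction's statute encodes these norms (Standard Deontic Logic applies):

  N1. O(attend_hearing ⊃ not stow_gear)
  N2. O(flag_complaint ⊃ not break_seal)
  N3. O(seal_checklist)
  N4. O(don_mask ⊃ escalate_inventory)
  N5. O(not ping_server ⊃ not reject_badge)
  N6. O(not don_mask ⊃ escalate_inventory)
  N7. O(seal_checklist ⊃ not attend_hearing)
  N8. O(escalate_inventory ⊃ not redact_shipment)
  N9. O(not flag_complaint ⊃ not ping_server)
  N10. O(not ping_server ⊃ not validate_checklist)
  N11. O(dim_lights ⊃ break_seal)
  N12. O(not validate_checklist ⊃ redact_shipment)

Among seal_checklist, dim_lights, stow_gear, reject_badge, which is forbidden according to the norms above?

Premises 4 and 6 cover both cases: O(don_mask ⊃ escalate_inventory) and O(not don_mask ⊃ escalate_inventory). Since don_mask ∨ not don_mask is a tautology, O(escalate_inventory) follows.
With premise 8, O(escalate_inventory ⊃ not redact_shipment), the K-axiom yields O(not redact_shipment).
Premise 12, O(not validate_checklist ⊃ redact_shipment), contraposes to O(not redact_shipment ⊃ validate_checklist); with O(not redact_shipment) we get O(validate_checklist).
Premise 10, O(not ping_server ⊃ not validate_checklist), contraposes to O(validate_checklist ⊃ ping_server); with O(validate_checklist) we get O(ping_server).
Premise 9 is O(not flag_complaint ⊃ not ping_server); contrapositively O(ping_server ⊃ flag_complaint). Since O(ping_server) holds, K gives O(flag_complaint).
Applying K to premise 2 (O(flag_complaint ⊃ not break_seal)) and O(flag_complaint) yields O(not break_seal).
The contrapositive of premise 11 (O(dim_lights ⊃ break_seal)) is O(not break_seal ⊃ not dim_lights), and O(not break_seal) is already established, so O(not dim_lights).
So O(not dim_lights) holds, i.e. dim_lights is forbidden. None of the other listed options is forbidden under the premises.

dim_lights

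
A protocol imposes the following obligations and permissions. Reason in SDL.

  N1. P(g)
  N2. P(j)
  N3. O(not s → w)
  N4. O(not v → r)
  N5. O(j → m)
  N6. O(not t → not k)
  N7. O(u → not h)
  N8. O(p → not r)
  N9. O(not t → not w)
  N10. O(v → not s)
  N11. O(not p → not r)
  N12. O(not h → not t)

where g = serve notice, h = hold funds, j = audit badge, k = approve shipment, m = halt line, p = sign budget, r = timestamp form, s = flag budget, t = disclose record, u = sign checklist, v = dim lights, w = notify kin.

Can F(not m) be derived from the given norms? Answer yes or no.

Premise 5 is O(j → m), but O(j) is not derivable from the premises (the permission P(j) asserts only not O(not j), not O(j)), so it does not yield O(m).
No other premise forces O(m). An ideal world satisfying every premise can still have not m true, so F(not m) is not derivable.

No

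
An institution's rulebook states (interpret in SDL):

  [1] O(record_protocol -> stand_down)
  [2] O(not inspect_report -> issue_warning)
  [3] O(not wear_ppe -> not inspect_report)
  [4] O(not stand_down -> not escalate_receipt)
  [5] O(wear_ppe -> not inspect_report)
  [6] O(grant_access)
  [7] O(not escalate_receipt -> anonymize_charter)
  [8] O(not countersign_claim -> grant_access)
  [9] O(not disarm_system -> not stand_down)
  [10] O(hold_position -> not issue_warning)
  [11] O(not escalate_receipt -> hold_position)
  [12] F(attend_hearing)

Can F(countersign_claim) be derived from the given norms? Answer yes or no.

Premise 8 is O(not countersign_claim -> grant_access); even if O(grant_access) held, inferring O(not countersign_claim) would be affirming the consequent — invalid.
No other premise forces O(not countersign_claim). An ideal world satisfying every premise can still have countersign_claim true, so F(countersign_claim) is not derivable.

No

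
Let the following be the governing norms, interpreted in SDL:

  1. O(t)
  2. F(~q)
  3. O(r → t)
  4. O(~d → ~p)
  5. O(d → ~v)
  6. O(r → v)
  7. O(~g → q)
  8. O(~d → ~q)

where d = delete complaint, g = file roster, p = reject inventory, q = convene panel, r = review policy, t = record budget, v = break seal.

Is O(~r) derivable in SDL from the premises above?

Yes

F(~q) at premise 2 means O(q).
Premise 8 is O(~d → ~q); contrapositively O(q → d). Since O(q) holds, K gives O(d).
Applying K to premise 5 (O(d → ~v)) and O(d) yields O(~v).
The contrapositive of premise 6 (O(r → v)) is O(~v → ~r), and O(~v) is already established, so O(~r).
Premises 1, 3, 4, 7 do not contribute to this derivation.
So O(~r) follows.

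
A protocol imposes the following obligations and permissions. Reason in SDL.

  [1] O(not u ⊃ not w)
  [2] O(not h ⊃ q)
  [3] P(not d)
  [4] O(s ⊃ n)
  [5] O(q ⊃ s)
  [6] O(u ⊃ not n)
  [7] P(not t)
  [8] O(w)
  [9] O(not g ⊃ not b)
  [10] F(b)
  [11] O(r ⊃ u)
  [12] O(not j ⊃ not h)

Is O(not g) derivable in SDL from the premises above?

No

Premise 9 is O(not g ⊃ not b); even if O(not b) held, inferring O(not g) would be affirming the consequent — invalid.
No other premise forces O(not g). An ideal world satisfying every premise can still have not g false, so O(not g) is not derivable.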